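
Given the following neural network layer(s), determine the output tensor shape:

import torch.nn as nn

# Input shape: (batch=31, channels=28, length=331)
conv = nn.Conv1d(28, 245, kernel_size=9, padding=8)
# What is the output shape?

Input shape: (31, 28, 331)
Output shape: (31, 245, 339)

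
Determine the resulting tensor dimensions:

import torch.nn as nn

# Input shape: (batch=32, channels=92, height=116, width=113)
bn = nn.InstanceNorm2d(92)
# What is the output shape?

Input shape: (32, 92, 116, 113)
Output shape: (32, 92, 116, 113)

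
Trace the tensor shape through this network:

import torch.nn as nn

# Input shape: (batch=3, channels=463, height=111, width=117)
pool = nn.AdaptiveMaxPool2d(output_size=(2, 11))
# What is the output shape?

Input shape: (3, 463, 111, 117)
Output shape: (3, 463, 2, 11)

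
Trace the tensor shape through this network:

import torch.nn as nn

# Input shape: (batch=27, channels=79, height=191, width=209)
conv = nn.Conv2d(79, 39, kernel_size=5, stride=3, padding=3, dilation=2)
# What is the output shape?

Input shape: (27, 79, 191, 209)
Output shape: (27, 39, 63, 69)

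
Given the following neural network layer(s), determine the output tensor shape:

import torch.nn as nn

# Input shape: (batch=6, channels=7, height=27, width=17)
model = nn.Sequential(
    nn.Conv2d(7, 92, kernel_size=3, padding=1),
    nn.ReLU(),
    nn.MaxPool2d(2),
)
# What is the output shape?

Input shape: (6, 7, 27, 17)
  -> after Conv2d: (6, 92, 27, 17)
  -> after ReLU: (6, 92, 27, 17)
Output shape: (6, 92, 13, 8)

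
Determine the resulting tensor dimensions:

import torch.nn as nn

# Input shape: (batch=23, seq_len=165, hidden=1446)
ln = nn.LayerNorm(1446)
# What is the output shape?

Input shape: (23, 165, 1446)
Output shape: (23, 165, 1446)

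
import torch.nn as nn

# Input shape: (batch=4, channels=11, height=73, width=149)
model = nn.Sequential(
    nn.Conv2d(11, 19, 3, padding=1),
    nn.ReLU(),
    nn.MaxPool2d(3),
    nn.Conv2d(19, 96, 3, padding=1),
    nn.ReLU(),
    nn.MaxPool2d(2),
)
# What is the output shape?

Input shape: (4, 11, 73, 149)
  -> after first Conv2d: (4, 19, 73, 149)
  -> after first MaxPool2d: (4, 19, 24, 49)
  -> after second Conv2d: (4, 96, 24, 49)
Output shape: (4, 96, 12, 24)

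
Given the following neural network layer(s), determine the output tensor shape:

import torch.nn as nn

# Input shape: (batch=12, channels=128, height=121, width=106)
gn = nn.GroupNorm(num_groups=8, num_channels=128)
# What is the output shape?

Input shape: (12, 128, 121, 106)
Output shape: (12, 128, 121, 106)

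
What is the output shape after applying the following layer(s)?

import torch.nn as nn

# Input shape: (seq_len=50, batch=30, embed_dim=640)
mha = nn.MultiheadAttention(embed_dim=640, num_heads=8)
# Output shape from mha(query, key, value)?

Input shape: (50, 30, 640)
Output shape: (50, 30, 640)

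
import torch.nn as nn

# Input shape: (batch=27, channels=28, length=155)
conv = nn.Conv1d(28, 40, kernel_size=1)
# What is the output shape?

Input shape: (27, 28, 155)
Output shape: (27, 40, 155)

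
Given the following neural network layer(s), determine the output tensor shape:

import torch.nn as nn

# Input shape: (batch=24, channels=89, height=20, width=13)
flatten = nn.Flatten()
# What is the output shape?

Input shape: (24, 89, 20, 13)
Output shape: (24, 23140)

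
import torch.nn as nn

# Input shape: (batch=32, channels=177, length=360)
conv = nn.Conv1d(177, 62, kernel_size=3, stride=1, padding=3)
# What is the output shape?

Input shape: (32, 177, 360)
Output shape: (32, 62, 364)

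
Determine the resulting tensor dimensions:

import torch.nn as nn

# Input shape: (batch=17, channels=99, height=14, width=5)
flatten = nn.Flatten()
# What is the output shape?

Input shape: (17, 99, 14, 5)
Output shape: (17, 6930)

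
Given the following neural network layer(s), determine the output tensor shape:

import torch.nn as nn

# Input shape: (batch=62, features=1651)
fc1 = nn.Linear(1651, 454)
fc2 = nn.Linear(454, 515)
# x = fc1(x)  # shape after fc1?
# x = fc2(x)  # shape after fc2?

Input shape: (62, 1651)
  -> after fc1: (62, 454)
Output shape: (62, 515)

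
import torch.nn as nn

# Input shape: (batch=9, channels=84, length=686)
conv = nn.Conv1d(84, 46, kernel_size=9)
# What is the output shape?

Input shape: (9, 84, 686)
Output shape: (9, 46, 678)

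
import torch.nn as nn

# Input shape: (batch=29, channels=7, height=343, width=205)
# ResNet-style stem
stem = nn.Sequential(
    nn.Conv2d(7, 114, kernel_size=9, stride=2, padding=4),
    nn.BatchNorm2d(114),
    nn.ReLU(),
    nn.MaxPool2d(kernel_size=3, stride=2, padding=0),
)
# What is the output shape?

Input shape: (29, 7, 343, 205)
  -> after Conv2d 9x9 stride=2: (29, 114, 172, 103)
Output shape: (29, 114, 85, 51)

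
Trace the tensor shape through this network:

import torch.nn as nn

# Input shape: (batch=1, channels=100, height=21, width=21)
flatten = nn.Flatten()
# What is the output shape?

Input shape: (1, 100, 21, 21)
Output shape: (1, 44100)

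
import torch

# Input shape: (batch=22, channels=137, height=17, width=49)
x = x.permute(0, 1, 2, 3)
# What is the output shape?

Input shape: (22, 137, 17, 49)
Output shape: (22, 137, 17, 49)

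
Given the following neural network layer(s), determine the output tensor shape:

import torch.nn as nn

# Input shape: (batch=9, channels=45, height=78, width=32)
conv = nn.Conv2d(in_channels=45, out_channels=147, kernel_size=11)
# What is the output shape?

Input shape: (9, 45, 78, 32)
Output shape: (9, 147, 68, 22)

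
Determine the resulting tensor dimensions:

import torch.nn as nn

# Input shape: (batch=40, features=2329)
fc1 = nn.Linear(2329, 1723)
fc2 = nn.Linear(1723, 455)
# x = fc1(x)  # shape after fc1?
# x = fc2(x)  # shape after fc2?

Input shape: (40, 2329)
  -> after fc1: (40, 1723)
Output shape: (40, 455)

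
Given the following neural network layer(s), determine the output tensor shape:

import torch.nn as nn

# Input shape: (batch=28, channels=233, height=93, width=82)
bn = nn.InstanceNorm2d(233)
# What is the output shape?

Input shape: (28, 233, 93, 82)
Output shape: (28, 233, 93, 82)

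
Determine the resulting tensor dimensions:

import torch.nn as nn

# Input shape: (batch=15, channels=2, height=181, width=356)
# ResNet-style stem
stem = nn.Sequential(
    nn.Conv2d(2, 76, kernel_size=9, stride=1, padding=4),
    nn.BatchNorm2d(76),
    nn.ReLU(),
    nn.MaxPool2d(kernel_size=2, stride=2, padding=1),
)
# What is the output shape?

Input shape: (15, 2, 181, 356)
  -> after Conv2d 9x9 stride=1: (15, 76, 181, 356)
Output shape: (15, 76, 91, 179)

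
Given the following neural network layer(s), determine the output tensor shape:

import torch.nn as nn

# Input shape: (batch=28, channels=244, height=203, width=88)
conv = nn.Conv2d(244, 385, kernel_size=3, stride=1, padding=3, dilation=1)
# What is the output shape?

Input shape: (28, 244, 203, 88)
Output shape: (28, 385, 207, 92)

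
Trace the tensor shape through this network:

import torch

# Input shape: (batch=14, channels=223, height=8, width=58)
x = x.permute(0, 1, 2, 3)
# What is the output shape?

Input shape: (14, 223, 8, 58)
Output shape: (14, 223, 8, 58)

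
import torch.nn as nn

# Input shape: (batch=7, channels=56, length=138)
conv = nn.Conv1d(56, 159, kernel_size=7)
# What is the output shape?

Input shape: (7, 56, 138)
Output shape: (7, 159, 132)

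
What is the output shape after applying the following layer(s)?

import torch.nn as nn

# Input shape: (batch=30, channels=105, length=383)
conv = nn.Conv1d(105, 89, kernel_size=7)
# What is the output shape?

Input shape: (30, 105, 383)
Output shape: (30, 89, 377)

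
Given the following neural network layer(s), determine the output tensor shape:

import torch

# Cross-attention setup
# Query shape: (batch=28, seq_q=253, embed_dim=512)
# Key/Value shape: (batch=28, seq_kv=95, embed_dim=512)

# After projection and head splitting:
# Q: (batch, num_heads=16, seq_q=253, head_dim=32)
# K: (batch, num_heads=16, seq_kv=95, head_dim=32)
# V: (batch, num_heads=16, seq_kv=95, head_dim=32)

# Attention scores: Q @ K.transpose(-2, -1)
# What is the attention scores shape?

Input shape: (28, 253, 512)
Output shape: (28, 16, 253, 95)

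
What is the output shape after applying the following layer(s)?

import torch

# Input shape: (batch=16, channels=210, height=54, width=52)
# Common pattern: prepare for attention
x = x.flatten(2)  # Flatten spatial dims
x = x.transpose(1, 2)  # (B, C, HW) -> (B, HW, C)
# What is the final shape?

Input shape: (16, 210, 54, 52)
  -> after flatten(2): (16, 210, 2808)
Output shape: (16, 2808, 210)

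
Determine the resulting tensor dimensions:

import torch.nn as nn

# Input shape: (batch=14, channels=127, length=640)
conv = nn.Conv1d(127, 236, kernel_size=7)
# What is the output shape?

Input shape: (14, 127, 640)
Output shape: (14, 236, 634)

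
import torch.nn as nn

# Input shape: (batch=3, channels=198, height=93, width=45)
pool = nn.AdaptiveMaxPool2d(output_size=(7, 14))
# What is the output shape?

Input shape: (3, 198, 93, 45)
Output shape: (3, 198, 7, 14)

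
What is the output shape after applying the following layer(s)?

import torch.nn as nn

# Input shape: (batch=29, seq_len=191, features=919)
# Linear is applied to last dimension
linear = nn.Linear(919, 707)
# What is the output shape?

Input shape: (29, 191, 919)
Output shape: (29, 191, 707)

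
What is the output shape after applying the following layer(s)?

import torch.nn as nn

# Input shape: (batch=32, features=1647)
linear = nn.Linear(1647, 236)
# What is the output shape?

Input shape: (32, 1647)
Output shape: (32, 236)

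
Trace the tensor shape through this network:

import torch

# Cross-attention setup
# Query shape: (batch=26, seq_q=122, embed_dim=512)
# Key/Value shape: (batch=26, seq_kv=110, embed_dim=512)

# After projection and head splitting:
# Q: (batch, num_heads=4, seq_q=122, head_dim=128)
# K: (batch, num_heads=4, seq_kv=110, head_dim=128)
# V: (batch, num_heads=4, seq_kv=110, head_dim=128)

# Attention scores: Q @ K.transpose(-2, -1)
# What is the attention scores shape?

Input shape: (26, 122, 512)
Output shape: (26, 4, 122, 110)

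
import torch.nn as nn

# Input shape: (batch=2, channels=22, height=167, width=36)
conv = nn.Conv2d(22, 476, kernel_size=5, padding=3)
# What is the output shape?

Input shape: (2, 22, 167, 36)
Output shape: (2, 476, 169, 38)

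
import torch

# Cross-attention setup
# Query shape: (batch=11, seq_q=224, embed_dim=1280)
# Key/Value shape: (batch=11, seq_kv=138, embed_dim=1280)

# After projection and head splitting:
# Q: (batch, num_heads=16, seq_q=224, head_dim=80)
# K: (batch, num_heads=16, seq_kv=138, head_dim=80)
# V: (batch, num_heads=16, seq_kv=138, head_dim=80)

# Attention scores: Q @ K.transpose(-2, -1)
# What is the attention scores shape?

Input shape: (11, 224, 1280)
Output shape: (11, 16, 224, 138)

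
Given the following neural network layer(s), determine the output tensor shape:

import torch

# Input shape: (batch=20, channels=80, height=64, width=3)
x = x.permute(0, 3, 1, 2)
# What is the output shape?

Input shape: (20, 80, 64, 3)
Output shape: (20, 3, 80, 64)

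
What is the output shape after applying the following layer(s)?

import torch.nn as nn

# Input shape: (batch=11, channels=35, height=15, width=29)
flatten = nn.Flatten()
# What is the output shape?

Input shape: (11, 35, 15, 29)
Output shape: (11, 15225)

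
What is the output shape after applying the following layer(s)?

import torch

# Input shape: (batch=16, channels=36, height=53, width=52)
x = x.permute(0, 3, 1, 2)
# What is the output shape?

Input shape: (16, 36, 53, 52)
Output shape: (16, 52, 36, 53)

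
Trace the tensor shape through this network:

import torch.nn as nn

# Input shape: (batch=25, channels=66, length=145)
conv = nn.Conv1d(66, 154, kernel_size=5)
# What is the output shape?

Input shape: (25, 66, 145)
Output shape: (25, 154, 141)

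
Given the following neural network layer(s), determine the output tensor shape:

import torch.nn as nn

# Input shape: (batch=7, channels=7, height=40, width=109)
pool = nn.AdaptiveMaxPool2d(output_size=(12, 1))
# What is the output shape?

Input shape: (7, 7, 40, 109)
Output shape: (7, 7, 12, 1)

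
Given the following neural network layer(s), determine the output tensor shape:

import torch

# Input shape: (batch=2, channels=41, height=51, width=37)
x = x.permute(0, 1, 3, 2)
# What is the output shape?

Input shape: (2, 41, 51, 37)
Output shape: (2, 41, 37, 51)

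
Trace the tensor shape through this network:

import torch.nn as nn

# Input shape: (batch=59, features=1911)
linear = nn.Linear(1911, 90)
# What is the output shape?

Input shape: (59, 1911)
Output shape: (59, 90)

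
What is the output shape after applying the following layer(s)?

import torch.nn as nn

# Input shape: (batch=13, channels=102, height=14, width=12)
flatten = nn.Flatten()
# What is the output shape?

Input shape: (13, 102, 14, 12)
Output shape: (13, 17136)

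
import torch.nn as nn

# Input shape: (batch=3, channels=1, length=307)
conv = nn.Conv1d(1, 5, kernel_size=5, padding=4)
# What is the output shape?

Input shape: (3, 1, 307)
Output shape: (3, 5, 311)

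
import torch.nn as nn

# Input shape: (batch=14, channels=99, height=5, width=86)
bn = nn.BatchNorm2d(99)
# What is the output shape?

Input shape: (14, 99, 5, 86)
Output shape: (14, 99, 5, 86)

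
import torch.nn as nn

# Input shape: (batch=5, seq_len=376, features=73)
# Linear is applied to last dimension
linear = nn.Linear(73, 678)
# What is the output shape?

Input shape: (5, 376, 73)
Output shape: (5, 376, 678)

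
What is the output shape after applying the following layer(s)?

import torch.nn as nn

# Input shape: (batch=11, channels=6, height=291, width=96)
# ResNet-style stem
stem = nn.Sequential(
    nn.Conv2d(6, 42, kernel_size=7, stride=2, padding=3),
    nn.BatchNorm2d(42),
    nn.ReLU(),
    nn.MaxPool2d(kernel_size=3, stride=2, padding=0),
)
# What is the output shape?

Input shape: (11, 6, 291, 96)
  -> after Conv2d 7x7 stride=2: (11, 42, 146, 48)
Output shape: (11, 42, 72, 23)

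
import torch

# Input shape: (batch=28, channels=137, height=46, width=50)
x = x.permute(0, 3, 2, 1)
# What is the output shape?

Input shape: (28, 137, 46, 50)
Output shape: (28, 50, 46, 137)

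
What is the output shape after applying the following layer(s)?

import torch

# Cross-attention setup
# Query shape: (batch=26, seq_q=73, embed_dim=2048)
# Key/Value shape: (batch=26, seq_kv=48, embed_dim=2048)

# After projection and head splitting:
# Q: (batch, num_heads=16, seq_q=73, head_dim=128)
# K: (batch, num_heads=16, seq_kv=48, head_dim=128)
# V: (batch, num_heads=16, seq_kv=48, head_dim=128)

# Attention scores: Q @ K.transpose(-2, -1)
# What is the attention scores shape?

Input shape: (26, 73, 2048)
Output shape: (26, 16, 73, 48)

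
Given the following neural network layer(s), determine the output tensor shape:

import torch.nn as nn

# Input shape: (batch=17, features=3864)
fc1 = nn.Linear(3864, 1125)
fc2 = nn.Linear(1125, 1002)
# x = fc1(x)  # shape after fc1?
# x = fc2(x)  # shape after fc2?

Input shape: (17, 3864)
  -> after fc1: (17, 1125)
Output shape: (17, 1002)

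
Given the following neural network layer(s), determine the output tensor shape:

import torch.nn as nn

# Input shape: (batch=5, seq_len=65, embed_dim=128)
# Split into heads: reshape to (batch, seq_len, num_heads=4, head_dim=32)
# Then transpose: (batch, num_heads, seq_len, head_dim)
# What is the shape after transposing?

Input shape: (5, 65, 128)
  -> after reshape: (5, 65, 4, 32)
Output shape: (5, 4, 65, 32)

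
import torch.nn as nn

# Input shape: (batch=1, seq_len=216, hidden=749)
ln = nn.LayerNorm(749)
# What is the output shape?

Input shape: (1, 216, 749)
Output shape: (1, 216, 749)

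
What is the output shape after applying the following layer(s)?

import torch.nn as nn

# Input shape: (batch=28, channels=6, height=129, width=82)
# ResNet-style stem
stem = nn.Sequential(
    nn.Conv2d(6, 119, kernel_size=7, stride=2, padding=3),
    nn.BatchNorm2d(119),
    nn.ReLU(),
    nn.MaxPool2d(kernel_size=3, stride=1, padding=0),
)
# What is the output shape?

Input shape: (28, 6, 129, 82)
  -> after Conv2d 7x7 stride=2: (28, 119, 65, 41)
Output shape: (28, 119, 63, 39)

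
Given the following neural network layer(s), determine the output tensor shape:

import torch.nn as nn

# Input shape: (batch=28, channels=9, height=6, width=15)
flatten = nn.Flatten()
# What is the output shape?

Input shape: (28, 9, 6, 15)
Output shape: (28, 810)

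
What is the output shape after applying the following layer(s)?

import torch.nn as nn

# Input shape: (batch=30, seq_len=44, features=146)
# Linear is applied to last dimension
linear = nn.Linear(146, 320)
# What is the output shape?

Input shape: (30, 44, 146)
Output shape: (30, 44, 320)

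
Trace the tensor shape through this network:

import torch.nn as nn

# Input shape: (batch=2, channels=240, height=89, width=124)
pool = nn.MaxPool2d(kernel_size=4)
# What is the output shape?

Input shape: (2, 240, 89, 124)
Output shape: (2, 240, 22, 31)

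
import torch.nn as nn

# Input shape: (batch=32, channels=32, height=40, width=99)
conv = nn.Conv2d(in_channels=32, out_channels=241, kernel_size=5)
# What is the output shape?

Input shape: (32, 32, 40, 99)
Output shape: (32, 241, 36, 95)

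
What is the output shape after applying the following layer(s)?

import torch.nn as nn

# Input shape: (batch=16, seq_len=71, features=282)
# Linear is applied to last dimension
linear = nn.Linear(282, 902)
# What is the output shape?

Input shape: (16, 71, 282)
Output shape: (16, 71, 902)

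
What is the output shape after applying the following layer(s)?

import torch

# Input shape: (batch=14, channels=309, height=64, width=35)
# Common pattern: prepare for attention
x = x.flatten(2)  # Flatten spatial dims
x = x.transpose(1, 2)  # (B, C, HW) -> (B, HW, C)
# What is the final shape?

Input shape: (14, 309, 64, 35)
  -> after flatten(2): (14, 309, 2240)
Output shape: (14, 2240, 309)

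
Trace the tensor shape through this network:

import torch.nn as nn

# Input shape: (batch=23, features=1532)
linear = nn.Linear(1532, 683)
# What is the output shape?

Input shape: (23, 1532)
Output shape: (23, 683)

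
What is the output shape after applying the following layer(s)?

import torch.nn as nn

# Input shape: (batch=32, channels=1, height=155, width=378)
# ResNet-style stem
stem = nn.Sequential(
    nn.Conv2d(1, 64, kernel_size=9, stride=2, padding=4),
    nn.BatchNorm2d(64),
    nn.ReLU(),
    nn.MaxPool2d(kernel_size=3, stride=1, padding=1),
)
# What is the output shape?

Input shape: (32, 1, 155, 378)
  -> after Conv2d 9x9 stride=2: (32, 64, 78, 189)
Output shape: (32, 64, 78, 189)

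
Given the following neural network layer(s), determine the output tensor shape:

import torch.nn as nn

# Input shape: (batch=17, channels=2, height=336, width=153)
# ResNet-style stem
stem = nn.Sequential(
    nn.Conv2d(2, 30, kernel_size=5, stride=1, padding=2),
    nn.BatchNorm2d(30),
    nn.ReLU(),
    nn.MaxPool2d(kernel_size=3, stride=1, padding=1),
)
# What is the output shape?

Input shape: (17, 2, 336, 153)
  -> after Conv2d 5x5 stride=1: (17, 30, 336, 153)
Output shape: (17, 30, 336, 153)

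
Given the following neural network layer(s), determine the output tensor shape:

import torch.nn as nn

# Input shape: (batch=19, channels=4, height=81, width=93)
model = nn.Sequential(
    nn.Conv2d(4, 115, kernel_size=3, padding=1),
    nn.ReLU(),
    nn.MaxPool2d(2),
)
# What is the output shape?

Input shape: (19, 4, 81, 93)
  -> after Conv2d: (19, 115, 81, 93)
  -> after ReLU: (19, 115, 81, 93)
Output shape: (19, 115, 40, 46)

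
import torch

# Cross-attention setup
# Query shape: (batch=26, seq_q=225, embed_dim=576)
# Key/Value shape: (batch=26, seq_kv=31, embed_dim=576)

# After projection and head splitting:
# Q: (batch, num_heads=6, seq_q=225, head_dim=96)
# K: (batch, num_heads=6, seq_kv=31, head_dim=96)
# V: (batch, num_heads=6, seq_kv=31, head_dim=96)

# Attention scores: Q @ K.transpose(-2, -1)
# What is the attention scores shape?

Input shape: (26, 225, 576)
Output shape: (26, 6, 225, 31)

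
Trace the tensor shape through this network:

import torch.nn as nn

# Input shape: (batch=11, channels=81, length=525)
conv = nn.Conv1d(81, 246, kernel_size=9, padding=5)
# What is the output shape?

Input shape: (11, 81, 525)
Output shape: (11, 246, 527)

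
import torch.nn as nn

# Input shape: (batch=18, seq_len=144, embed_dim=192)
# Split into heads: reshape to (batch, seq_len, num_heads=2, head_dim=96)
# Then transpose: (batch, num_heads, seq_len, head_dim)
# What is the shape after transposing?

Input shape: (18, 144, 192)
  -> after reshape: (18, 144, 2, 96)
Output shape: (18, 2, 144, 96)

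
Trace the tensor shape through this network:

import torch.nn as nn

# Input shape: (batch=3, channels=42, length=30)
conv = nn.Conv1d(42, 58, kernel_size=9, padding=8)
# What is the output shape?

Input shape: (3, 42, 30)
Output shape: (3, 58, 38)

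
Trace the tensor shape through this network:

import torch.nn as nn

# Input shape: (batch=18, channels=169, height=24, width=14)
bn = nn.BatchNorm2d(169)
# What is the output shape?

Input shape: (18, 169, 24, 14)
Output shape: (18, 169, 24, 14)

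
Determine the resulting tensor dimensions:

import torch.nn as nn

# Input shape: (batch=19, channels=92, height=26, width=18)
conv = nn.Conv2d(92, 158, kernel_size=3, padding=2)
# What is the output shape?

Input shape: (19, 92, 26, 18)
Output shape: (19, 158, 28, 20)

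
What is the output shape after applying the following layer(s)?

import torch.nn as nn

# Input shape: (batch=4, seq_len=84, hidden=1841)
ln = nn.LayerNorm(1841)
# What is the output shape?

Input shape: (4, 84, 1841)
Output shape: (4, 84, 1841)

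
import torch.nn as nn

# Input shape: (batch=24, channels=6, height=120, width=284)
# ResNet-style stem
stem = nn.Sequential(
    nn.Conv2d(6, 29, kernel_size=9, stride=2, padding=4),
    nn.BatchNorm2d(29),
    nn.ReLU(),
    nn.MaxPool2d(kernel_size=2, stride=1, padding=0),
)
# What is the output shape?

Input shape: (24, 6, 120, 284)
  -> after Conv2d 9x9 stride=2: (24, 29, 60, 142)
Output shape: (24, 29, 59, 141)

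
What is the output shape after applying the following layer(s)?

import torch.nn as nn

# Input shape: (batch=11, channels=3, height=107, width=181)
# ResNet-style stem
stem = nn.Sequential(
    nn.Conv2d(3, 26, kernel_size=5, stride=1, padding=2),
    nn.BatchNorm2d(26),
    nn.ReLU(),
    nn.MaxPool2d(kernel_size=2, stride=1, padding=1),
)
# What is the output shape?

Input shape: (11, 3, 107, 181)
  -> after Conv2d 5x5 stride=1: (11, 26, 107, 181)
Output shape: (11, 26, 108, 182)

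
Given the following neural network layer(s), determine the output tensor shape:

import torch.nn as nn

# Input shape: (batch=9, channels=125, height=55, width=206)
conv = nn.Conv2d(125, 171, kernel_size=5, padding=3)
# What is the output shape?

Input shape: (9, 125, 55, 206)
Output shape: (9, 171, 57, 208)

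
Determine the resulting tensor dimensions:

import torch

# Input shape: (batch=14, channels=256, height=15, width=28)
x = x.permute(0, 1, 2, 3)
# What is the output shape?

Input shape: (14, 256, 15, 28)
Output shape: (14, 256, 15, 28)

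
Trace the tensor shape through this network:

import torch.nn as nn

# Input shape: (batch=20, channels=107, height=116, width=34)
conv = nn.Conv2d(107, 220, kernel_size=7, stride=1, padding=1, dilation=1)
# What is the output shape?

Input shape: (20, 107, 116, 34)
Output shape: (20, 220, 112, 30)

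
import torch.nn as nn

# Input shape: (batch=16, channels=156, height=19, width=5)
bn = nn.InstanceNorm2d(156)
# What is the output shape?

Input shape: (16, 156, 19, 5)
Output shape: (16, 156, 19, 5)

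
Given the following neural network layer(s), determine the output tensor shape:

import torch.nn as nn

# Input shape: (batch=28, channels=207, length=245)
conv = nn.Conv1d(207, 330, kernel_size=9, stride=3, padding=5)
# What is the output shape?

Input shape: (28, 207, 245)
Output shape: (28, 330, 83)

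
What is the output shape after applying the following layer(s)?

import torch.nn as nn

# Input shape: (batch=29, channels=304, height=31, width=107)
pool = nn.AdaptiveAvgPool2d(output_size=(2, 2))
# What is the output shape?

Input shape: (29, 304, 31, 107)
Output shape: (29, 304, 2, 2)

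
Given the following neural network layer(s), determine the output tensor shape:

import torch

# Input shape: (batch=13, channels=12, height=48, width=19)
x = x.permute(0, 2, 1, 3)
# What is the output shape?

Input shape: (13, 12, 48, 19)
Output shape: (13, 48, 12, 19)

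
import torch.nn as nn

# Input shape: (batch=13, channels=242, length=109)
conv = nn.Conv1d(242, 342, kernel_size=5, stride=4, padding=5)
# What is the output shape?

Input shape: (13, 242, 109)
Output shape: (13, 342, 29)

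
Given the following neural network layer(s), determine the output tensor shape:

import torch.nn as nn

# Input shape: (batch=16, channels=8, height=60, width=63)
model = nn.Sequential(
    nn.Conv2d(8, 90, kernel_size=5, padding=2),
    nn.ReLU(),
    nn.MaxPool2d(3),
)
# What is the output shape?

Input shape: (16, 8, 60, 63)
  -> after Conv2d: (16, 90, 60, 63)
  -> after ReLU: (16, 90, 60, 63)
Output shape: (16, 90, 20, 21)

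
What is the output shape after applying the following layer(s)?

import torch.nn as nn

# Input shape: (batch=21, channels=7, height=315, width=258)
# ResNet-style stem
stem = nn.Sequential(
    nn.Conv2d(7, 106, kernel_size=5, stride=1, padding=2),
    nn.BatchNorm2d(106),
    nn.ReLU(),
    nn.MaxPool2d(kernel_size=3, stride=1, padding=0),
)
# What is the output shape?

Input shape: (21, 7, 315, 258)
  -> after Conv2d 5x5 stride=1: (21, 106, 315, 258)
Output shape: (21, 106, 313, 256)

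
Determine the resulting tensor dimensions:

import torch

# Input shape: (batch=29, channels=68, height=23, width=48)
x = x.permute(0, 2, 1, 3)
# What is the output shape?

Input shape: (29, 68, 23, 48)
Output shape: (29, 23, 68, 48)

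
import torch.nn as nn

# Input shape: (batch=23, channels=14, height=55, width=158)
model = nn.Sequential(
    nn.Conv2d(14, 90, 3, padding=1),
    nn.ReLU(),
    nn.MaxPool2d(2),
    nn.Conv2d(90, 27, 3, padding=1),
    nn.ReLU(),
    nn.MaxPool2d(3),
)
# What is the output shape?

Input shape: (23, 14, 55, 158)
  -> after first Conv2d: (23, 90, 55, 158)
  -> after first MaxPool2d: (23, 90, 27, 79)
  -> after second Conv2d: (23, 27, 27, 79)
Output shape: (23, 27, 9, 26)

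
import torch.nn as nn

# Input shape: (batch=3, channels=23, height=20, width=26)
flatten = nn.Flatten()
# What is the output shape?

Input shape: (3, 23, 20, 26)
Output shape: (3, 11960)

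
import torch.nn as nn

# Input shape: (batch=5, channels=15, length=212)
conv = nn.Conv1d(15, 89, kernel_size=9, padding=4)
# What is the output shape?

Input shape: (5, 15, 212)
Output shape: (5, 89, 212)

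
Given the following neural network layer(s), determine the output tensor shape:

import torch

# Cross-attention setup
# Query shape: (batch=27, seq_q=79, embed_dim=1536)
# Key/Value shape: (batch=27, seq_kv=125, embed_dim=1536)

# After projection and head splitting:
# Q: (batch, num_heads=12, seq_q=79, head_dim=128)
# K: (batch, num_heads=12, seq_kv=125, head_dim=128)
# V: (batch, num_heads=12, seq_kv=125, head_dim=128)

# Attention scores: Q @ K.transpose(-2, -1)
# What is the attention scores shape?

Input shape: (27, 79, 1536)
Output shape: (27, 12, 79, 125)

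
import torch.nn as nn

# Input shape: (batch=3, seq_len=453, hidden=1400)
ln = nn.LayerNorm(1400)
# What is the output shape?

Input shape: (3, 453, 1400)
Output shape: (3, 453, 1400)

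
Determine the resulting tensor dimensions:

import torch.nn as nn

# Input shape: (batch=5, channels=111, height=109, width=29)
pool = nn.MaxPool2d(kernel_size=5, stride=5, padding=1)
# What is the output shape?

Input shape: (5, 111, 109, 29)
Output shape: (5, 111, 22, 6)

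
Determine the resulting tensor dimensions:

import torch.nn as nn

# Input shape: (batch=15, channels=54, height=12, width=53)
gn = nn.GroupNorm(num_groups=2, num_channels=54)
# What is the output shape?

Input shape: (15, 54, 12, 53)
Output shape: (15, 54, 12, 53)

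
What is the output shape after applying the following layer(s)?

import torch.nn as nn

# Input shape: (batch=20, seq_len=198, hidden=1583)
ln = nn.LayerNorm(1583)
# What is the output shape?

Input shape: (20, 198, 1583)
Output shape: (20, 198, 1583)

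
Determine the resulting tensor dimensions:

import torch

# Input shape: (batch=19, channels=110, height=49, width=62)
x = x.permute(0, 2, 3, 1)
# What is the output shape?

Input shape: (19, 110, 49, 62)
Output shape: (19, 49, 62, 110)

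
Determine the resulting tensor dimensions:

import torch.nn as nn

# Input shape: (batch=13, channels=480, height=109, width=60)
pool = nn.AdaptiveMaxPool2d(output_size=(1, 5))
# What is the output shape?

Input shape: (13, 480, 109, 60)
Output shape: (13, 480, 1, 5)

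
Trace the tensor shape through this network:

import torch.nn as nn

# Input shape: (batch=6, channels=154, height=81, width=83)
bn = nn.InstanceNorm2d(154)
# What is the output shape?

Input shape: (6, 154, 81, 83)
Output shape: (6, 154, 81, 83)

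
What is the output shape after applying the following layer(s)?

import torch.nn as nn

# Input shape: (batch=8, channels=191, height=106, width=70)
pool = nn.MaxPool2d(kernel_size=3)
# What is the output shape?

Input shape: (8, 191, 106, 70)
Output shape: (8, 191, 35, 23)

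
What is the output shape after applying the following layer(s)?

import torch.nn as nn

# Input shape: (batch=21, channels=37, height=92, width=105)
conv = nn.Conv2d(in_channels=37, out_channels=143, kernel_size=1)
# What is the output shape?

Input shape: (21, 37, 92, 105)
Output shape: (21, 143, 92, 105)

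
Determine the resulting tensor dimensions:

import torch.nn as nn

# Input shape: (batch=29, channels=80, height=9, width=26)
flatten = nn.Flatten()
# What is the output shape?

Input shape: (29, 80, 9, 26)
Output shape: (29, 18720)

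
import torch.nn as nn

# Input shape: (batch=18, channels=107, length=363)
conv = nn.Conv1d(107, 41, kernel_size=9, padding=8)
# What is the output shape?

Input shape: (18, 107, 363)
Output shape: (18, 41, 371)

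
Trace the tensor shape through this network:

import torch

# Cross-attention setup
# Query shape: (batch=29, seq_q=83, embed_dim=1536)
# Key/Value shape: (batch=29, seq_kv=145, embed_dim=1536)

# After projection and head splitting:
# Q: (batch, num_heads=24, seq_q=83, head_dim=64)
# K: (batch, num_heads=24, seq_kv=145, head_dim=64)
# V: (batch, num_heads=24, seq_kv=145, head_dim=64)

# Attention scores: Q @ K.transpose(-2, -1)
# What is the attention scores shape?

Input shape: (29, 83, 1536)
Output shape: (29, 24, 83, 145)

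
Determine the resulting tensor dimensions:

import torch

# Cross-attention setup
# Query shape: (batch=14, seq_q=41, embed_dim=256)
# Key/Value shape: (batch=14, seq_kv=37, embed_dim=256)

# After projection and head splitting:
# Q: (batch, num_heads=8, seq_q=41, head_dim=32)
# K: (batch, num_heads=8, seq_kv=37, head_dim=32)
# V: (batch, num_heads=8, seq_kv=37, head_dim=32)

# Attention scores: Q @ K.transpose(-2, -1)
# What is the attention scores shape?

Input shape: (14, 41, 256)
Output shape: (14, 8, 41, 37)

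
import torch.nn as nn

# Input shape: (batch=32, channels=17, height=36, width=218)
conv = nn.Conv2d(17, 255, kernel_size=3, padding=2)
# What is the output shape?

Input shape: (32, 17, 36, 218)
Output shape: (32, 255, 38, 220)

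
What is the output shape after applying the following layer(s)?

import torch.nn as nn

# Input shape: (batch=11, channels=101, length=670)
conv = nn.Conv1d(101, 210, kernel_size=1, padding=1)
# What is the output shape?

Input shape: (11, 101, 670)
Output shape: (11, 210, 672)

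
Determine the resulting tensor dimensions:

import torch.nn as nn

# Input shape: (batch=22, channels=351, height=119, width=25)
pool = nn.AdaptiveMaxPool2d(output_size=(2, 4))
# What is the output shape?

Input shape: (22, 351, 119, 25)
Output shape: (22, 351, 2, 4)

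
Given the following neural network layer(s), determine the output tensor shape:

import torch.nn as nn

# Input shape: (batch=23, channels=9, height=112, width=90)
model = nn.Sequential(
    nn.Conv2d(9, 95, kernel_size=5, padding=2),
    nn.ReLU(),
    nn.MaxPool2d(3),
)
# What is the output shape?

Input shape: (23, 9, 112, 90)
  -> after Conv2d: (23, 95, 112, 90)
  -> after ReLU: (23, 95, 112, 90)
Output shape: (23, 95, 37, 30)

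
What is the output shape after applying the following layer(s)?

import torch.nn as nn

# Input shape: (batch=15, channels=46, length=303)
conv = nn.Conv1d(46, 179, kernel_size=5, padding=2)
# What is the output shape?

Input shape: (15, 46, 303)
Output shape: (15, 179, 303)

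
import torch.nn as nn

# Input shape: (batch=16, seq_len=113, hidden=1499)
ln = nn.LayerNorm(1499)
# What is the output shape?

Input shape: (16, 113, 1499)
Output shape: (16, 113, 1499)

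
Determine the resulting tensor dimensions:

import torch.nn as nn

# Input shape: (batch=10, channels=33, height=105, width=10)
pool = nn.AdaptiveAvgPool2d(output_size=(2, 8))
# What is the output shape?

Input shape: (10, 33, 105, 10)
Output shape: (10, 33, 2, 8)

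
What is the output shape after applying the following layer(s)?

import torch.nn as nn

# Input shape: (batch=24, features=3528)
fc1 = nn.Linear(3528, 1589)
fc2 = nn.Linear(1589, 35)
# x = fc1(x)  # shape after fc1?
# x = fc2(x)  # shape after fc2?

Input shape: (24, 3528)
  -> after fc1: (24, 1589)
Output shape: (24, 35)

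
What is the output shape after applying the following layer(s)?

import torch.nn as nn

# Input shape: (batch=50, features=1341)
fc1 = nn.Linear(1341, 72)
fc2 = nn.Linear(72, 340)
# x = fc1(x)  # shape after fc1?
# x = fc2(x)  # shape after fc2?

Input shape: (50, 1341)
  -> after fc1: (50, 72)
Output shape: (50, 340)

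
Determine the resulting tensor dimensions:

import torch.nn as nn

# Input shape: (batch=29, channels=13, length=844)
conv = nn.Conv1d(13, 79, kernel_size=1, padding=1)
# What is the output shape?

Input shape: (29, 13, 844)
Output shape: (29, 79, 846)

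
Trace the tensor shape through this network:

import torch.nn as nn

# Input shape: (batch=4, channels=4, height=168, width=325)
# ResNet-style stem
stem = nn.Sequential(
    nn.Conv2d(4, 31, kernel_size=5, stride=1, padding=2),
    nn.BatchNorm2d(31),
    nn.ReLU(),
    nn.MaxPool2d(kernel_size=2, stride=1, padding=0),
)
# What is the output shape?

Input shape: (4, 4, 168, 325)
  -> after Conv2d 5x5 stride=1: (4, 31, 168, 325)
Output shape: (4, 31, 167, 324)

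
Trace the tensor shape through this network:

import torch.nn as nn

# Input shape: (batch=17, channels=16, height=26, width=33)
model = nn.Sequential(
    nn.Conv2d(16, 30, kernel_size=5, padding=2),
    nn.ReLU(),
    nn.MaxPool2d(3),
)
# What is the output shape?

Input shape: (17, 16, 26, 33)
  -> after Conv2d: (17, 30, 26, 33)
  -> after ReLU: (17, 30, 26, 33)
Output shape: (17, 30, 8, 11)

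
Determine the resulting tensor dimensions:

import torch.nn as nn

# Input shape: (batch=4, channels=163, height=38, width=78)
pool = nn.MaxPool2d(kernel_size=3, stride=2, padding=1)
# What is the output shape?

Input shape: (4, 163, 38, 78)
Output shape: (4, 163, 19, 39)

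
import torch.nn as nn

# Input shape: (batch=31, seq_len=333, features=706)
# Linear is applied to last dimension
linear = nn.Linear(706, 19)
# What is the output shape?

Input shape: (31, 333, 706)
Output shape: (31, 333, 19)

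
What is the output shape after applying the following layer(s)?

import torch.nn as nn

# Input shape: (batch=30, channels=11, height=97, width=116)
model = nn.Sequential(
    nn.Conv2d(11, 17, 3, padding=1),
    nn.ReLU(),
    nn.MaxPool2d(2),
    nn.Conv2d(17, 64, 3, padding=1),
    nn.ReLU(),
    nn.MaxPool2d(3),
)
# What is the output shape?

Input shape: (30, 11, 97, 116)
  -> after first Conv2d: (30, 17, 97, 116)
  -> after first MaxPool2d: (30, 17, 48, 58)
  -> after second Conv2d: (30, 64, 48, 58)
Output shape: (30, 64, 16, 19)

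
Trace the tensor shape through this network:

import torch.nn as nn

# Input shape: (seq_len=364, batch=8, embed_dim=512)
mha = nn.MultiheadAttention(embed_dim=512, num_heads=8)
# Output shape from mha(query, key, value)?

Input shape: (364, 8, 512)
Output shape: (364, 8, 512)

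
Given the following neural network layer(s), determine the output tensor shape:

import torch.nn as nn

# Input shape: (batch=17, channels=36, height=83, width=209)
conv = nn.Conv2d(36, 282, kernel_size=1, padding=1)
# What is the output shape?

Input shape: (17, 36, 83, 209)
Output shape: (17, 282, 85, 211)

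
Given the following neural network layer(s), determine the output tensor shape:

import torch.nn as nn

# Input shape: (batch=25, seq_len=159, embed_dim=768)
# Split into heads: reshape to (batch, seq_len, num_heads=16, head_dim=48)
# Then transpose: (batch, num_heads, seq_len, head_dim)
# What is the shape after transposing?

Input shape: (25, 159, 768)
  -> after reshape: (25, 159, 16, 48)
Output shape: (25, 16, 159, 48)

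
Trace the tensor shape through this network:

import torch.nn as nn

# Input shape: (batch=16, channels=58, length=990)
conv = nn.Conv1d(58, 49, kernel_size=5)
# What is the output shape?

Input shape: (16, 58, 990)
Output shape: (16, 49, 986)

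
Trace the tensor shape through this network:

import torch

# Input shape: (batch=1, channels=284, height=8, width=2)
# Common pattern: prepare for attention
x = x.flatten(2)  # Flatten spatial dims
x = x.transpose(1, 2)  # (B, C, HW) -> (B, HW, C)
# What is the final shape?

Input shape: (1, 284, 8, 2)
  -> after flatten(2): (1, 284, 16)
Output shape: (1, 16, 284)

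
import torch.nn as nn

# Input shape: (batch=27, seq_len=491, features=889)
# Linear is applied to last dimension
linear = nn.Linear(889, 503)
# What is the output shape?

Input shape: (27, 491, 889)
Output shape: (27, 491, 503)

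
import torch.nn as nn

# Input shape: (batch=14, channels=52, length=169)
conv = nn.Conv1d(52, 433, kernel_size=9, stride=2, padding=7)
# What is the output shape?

Input shape: (14, 52, 169)
Output shape: (14, 433, 88)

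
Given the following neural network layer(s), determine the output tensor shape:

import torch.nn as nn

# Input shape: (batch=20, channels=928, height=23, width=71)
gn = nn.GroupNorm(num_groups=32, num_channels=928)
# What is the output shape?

Input shape: (20, 928, 23, 71)
Output shape: (20, 928, 23, 71)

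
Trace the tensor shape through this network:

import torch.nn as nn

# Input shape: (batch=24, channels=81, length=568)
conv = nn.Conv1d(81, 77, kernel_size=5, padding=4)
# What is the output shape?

Input shape: (24, 81, 568)
Output shape: (24, 77, 572)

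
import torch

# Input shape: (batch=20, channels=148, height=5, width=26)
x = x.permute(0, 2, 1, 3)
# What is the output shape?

Input shape: (20, 148, 5, 26)
Output shape: (20, 5, 148, 26)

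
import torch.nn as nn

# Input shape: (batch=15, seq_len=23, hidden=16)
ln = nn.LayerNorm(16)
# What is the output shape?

Input shape: (15, 23, 16)
Output shape: (15, 23, 16)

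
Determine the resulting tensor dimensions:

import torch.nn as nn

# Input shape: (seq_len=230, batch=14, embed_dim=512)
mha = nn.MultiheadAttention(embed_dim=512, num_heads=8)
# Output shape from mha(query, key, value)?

Input shape: (230, 14, 512)
Output shape: (230, 14, 512)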